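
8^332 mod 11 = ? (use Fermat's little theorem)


Fermat's little theorem: if p is prime and gcd(a,p)=1, then a^(p-1) ≡ 1 (mod p)
p = 11 is prime, gcd(8,11) = 1
Reduce exponent: 332 mod 10 = 2
So 8^332 ≡ 8^2 (mod 11)
8^2 mod 11 = 9

8^332 ≡ 9 (mod 11)


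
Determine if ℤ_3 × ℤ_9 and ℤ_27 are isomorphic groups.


Comparing ℤ_3 × ℤ_9 and ℤ_27:
gcd(3,9) = 3 ≠ 1. Max element order in ℤ_3×ℤ_9 is lcm(3,9) = 9 < 27, so it has no element of order 27

No, ℤ_3 × ℤ_9 ≇ ℤ_27


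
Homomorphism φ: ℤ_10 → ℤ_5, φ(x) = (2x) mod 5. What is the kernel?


Kernel = preimage of identity
ker(φ) = {x ∈ ℤ_10 : 2x ≡ 0 (mod 5)}. Since 5 | 10, φ is well-defined. The kernel is the cyclic subgroup ⟨5⟩ of ℤ_10 (order 2), i.e. {0, 5}

ker(φ) = {0, 5}


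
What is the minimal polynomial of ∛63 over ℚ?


∛63 satisfies x³ - 63 = 0, irreducible over ℚ (no rational root; 63 is not a perfect cube)

Minimal polynomial: x³ - 63


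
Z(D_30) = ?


Z(G) = {g ∈ G | gx = xg for all x ∈ G}
For even n, Z(D_n) = {e, r^(n/2)}: the 180° rotation r^15 commutes with every reflection and rotation

Z(D_30) = {e, r^15}


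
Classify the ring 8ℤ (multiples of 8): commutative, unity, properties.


8ℤ is a commutative ring under +,× but has no multiplicative identity (1 ∉ 8ℤ); it has no zero divisors, but without unity it is not an integral domain
Commutative: Yes
Integral domain: No
Has unity: No

8ℤ (multiples of 8): Commutative=Yes, Unity=No


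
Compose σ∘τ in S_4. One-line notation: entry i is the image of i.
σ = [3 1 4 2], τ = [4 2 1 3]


σ∘τ: apply τ first, then σ
1 →τ 4 →σ 2
2 →τ 2 →σ 1
3 →τ 1 →σ 3
4 →τ 3 →σ 4

σ∘τ = [2 1 3 4]


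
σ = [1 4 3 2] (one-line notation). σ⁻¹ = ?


To find σ⁻¹, swap domain and range:
σ(1) = 1 → σ⁻¹(1) = 1
σ(2) = 4 → σ⁻¹(4) = 2
σ(3) = 3 → σ⁻¹(3) = 3
σ(4) = 2 → σ⁻¹(2) = 4

σ⁻¹ = [1 4 3 2]


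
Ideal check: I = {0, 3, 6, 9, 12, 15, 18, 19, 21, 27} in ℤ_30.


Check ideal conditions for I = {0, 3, 6, 9, 12, 15, 18, 19, 21, 27} in ℤ_30:
(1) I is an additive subgroup? No
(2) For r ∈ ℤ_30 and a ∈ I: r·a ∈ I? No  [counterexample: r=2, a=12, r·a mod 30 = 24 ∉ I]

No, I is not an ideal of ℤ_30


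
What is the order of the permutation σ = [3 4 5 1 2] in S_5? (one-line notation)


Cycle decomposition: (1 3 5 2 4)
Cycle lengths: 5
Order = lcm(5) = 5

ord(σ) = 5


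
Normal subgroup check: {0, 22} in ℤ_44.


H = {0, 22} in ℤ_44
ℤ_44 is abelian; every subgroup of an abelian group is normal

Yes, normal subgroup


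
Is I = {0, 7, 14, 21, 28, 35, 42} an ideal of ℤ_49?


Check ideal conditions for I = {0, 7, 14, 21, 28, 35, 42} in ℤ_49:
(1) I is an additive subgroup? Yes
(2) For r ∈ ℤ_49 and a ∈ I: r·a ∈ I? Yes

Yes, I is an ideal of ℤ_49


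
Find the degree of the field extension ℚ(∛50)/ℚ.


∛50 has minimal polynomial x³ - 50 (irreducible over ℚ since 50 is not a perfect cube)

[ℚ(∛50)/ℚ] = 3


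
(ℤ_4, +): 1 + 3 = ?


Operation: addition mod 4
1 + 3 = (a + b) mod 4 with a = 1, b = 3

1 + 3 = 0


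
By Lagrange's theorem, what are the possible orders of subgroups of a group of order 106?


Lagrange's theorem: |H| divides |G|
|G| = 106
Divisors of 106: 1, 2, 53, 106

Possible subgroup orders: {1, 2, 53, 106}


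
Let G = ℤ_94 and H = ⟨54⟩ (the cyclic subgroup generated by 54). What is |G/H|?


|⟨54⟩| = n / gcd(54, 94) = 94 / 2 = 47
H is normal (ℤ_94 is abelian).
|G/H| = |G| / |H| = 94 / 47 = 2

|G/H| = 2


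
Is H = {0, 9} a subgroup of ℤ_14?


Subgroup test for H = {0, 9} in (ℤ_14, +):
(1) 0 ∈ H? Yes
(2) Closure: for all a,b ∈ H, (a+b) mod 14 ∈ H? No  [counterexample: 9 + 9 = 4 ∉ H]
(3) Inverses: for all a ∈ H, -a mod 14 ∈ H? No

No, H is not a subgroup of ℤ_14


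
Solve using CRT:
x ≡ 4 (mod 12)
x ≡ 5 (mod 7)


m₁ = 12, m₂ = 7, gcd = 1, so CRT applies. M = m₁·m₂ = 84
Let M₁ = M/m₁ = 7, M₂ = M/m₂ = 12
Find y₁ ≡ M₁⁻¹ (mod m₁): 7⁻¹ ≡ 7 (mod 12)
Find y₂ ≡ M₂⁻¹ (mod m₂): 12⁻¹ ≡ 3 (mod 7)
x = a₁·M₁·y₁ + a₂·M₂·y₂ = 4·7·7 + 5·12·3 = 376
Reduce mod 84: x ≡ 40
Check: 40 mod 12 = 4 ✓, 40 mod 7 = 5 ✓

x ≡ 40 (mod 84)


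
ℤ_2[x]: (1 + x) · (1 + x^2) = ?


Expand and collect like terms; reduce coefficients mod 2:
x^0: 1·1 = 1 ≡ 1 (mod 2)
x^1: 1·0 + 1·1 = 1 ≡ 1 (mod 2)
x^2: 1·1 + 1·0 = 1 ≡ 1 (mod 2)
x^3: 1·1 = 1 ≡ 1 (mod 2)
Result: 1 + x + x^2 + x^3

f · g = 1 + x + x^2 + x^3


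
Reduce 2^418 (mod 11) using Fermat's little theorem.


Fermat's little theorem: if p is prime and gcd(a,p)=1, then a^(p-1) ≡ 1 (mod p)
p = 11 is prime, gcd(2,11) = 1
Reduce exponent: 418 mod 10 = 8
So 2^418 ≡ 2^8 (mod 11)
2^8 mod 11 = 3

2^418 ≡ 3 (mod 11)


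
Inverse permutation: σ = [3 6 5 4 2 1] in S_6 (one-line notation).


To find σ⁻¹, swap domain and range:
σ(1) = 3 → σ⁻¹(3) = 1
σ(2) = 6 → σ⁻¹(6) = 2
σ(3) = 5 → σ⁻¹(5) = 3
σ(4) = 4 → σ⁻¹(4) = 4
σ(5) = 2 → σ⁻¹(2) = 5
σ(6) = 1 → σ⁻¹(1) = 6

σ⁻¹ = [6 5 1 4 3 2]


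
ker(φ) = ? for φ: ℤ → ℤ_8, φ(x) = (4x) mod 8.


Kernel = preimage of identity
ker(φ) = {x ∈ ℤ : 4x ≡ 0 (mod 8)}. gcd(4,8) = 4, so 4x ≡ 0 (mod 8) ⟺ x ≡ 0 (mod 8/4 = 2). Hence ker(φ) = 2ℤ

ker(φ) = 2ℤ


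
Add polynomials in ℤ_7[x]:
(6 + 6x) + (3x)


Add coefficients mod 7:
x^0: 6 + 0 = 6 (mod 7)
x^1: 6 + 3 = 2 (mod 7)
Result: 6 + 2x

f + g = 6 + 2x


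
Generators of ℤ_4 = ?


g generates ℤ_n iff gcd(g,n) = 1
Checking each g ∈ {1,...,3}:
gcd(1,4) = 1
gcd(2,4) = 2
gcd(3,4) = 1
Generators: {1, 3}
Number of generators = φ(4) = 2

Generators of ℤ_4 = {1, 3}


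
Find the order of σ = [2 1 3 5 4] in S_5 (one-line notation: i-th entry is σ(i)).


Cycle decomposition: (1 2) (4 5)
Cycle lengths: 2, 2
Order = lcm(2, 2) = 2

ord(σ) = 2


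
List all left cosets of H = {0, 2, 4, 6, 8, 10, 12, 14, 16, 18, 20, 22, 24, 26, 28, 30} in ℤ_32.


H = {0, 2, 4, 6, 8, 10, 12, 14, 16, 18, 20, 22, 24, 26, 28, 30}, |H| = 16
Number of cosets = |G|/|H| = 32/16 = 2
0 + H = {0, 2, 4, 6, 8, 10, 12, 14, 16, 18, 20, 22, 24, 26, 28, 30}
1 + H = {1, 3, 5, 7, 9, 11, 13, 15, 17, 19, 21, 23, 25, 27, 29, 31}

Cosets: 0+H={0,2,4,6,8,10,12,14,16,18,20,22,24,26,28,30}; 1+H={1,3,5,7,9,11,13,15,17,19,21,23,25,27,29,31}


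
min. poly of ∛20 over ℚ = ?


∛20 satisfies x³ - 20 = 0, irreducible over ℚ (no rational root; 20 is not a perfect cube)

Minimal polynomial: x³ - 20


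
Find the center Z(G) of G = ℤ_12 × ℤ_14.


Z(G) = {g ∈ G | gx = xg for all x ∈ G}
Direct product of abelian groups is abelian, so Z(G) = G

Z(ℤ_12 × ℤ_14) = ℤ_12 × ℤ_14


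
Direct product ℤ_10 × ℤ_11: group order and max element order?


|ℤ_10 × ℤ_11| = 10 × 11 = 110
Max element order = lcm(10,11) = 110
Cyclic? Yes (gcd=1)

|ℤ_10×ℤ_11| = 110, max element order = 110


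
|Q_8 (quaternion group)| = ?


Q_8 = {±1, ±i, ±j, ±k}
|Q_8| = 8

|Q_8 (quaternion group)| = 8


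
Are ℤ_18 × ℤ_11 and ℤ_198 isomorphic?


Comparing ℤ_18 × ℤ_11 and ℤ_198:
gcd(18,11) = 1, so ℤ_18 × ℤ_11 ≅ ℤ_198 (CRT)

Yes, ℤ_18 × ℤ_11 ≅ ℤ_198


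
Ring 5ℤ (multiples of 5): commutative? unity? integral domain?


5ℤ is a commutative ring under +,× but has no multiplicative identity (1 ∉ 5ℤ); it has no zero divisors, but without unity it is not an integral domain
Commutative: Yes
Integral domain: No
Has unity: No

5ℤ (multiples of 5): Commutative=Yes, Unity=No


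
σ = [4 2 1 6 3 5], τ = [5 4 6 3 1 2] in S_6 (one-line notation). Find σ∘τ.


σ∘τ: apply τ first, then σ
1 →τ 5 →σ 3
2 →τ 4 →σ 6
3 →τ 6 →σ 5
4 →τ 3 →σ 1
5 →τ 1 →σ 4
6 →τ 2 →σ 2

σ∘τ = [3 6 5 1 4 2]


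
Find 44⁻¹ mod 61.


Use the extended Euclidean algorithm to write 1 = 44·s + 61·t; then s mod 61 is the inverse.
Euclidean algorithm:
  44 = 0·61 + 44
  61 = 1·44 + 17
  44 = 2·17 + 10
  17 = 1·10 + 7
  10 = 1·7 + 3
  7 = 2·3 + 1
  3 = 3·1 + 0
gcd(44,61) = 1
Back-substitution gives: 44·(-18) + 61·(13) = 1
So 44⁻¹ ≡ -18 ≡ 43 (mod 61)
Check: 44 × 43 = 1892 ≡ 1 (mod 61) ✓

44⁻¹ ≡ 43 (mod 61)


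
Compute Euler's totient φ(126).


Factor n: 126 = 2 × 3^2 × 7
φ(n) = n · ∏(1 - 1/p) over distinct primes p | n
φ(126) = 126 · (1 - 1/2) · (1 - 1/3) · (1 - 1/7) = 36

φ(126) = 36


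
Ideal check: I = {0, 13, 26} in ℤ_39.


Check ideal conditions for I = {0, 13, 26} in ℤ_39:
(1) I is an additive subgroup? Yes
(2) For r ∈ ℤ_39 and a ∈ I: r·a ∈ I? Yes

Yes, I is an ideal of ℤ_39


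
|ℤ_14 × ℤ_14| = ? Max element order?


|ℤ_14 × ℤ_14| = 14 × 14 = 196
Max element order = lcm(14,14) = 14
Cyclic? No (gcd=14)

|ℤ_14×ℤ_14| = 196, max element order = 14


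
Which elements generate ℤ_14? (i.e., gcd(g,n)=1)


g generates ℤ_n iff gcd(g,n) = 1
Checking each g ∈ {1,...,13}:
gcd(1,14) = 1
gcd(2,14) = 2
gcd(3,14) = 1
gcd(4,14) = 2
gcd(5,14) = 1
gcd(6,14) = 2
gcd(7,14) = 7
gcd(8,14) = 2
gcd(9,14) = 1
gcd(10,14) = 2
gcd(11,14) = 1
gcd(12,14) = 2
gcd(13,14) = 1
Generators: {1, 3, 5, 9, 11, 13}
Number of generators = φ(14) = 6

Generators of ℤ_14 = {1, 3, 5, 9, 11, 13}


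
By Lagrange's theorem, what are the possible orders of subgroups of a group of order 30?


Lagrange's theorem: |H| divides |G|
|G| = 30
Divisors of 30: 1, 2, 3, 5, 6, 10, 15, 30

Possible subgroup orders: {1, 2, 3, 5, 6, 10, 15, 30}


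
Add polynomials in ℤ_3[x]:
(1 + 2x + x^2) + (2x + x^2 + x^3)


Add coefficients mod 3:
x^0: 1 + 0 = 1 (mod 3)
x^1: 2 + 2 = 1 (mod 3)
x^2: 1 + 1 = 2 (mod 3)
x^3: 0 + 1 = 1 (mod 3)
Result: 1 + x + 2x^2 + x^3

f + g = 1 + x + 2x^2 + x^3


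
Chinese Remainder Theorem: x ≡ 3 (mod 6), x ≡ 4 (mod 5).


m₁ = 6, m₂ = 5, gcd = 1, so CRT applies. M = m₁·m₂ = 30
Let M₁ = M/m₁ = 5, M₂ = M/m₂ = 6
Find y₁ ≡ M₁⁻¹ (mod m₁): 5⁻¹ ≡ 5 (mod 6)
Find y₂ ≡ M₂⁻¹ (mod m₂): 6⁻¹ ≡ 1 (mod 5)
x = a₁·M₁·y₁ + a₂·M₂·y₂ = 3·5·5 + 4·6·1 = 99
Reduce mod 30: x ≡ 9
Check: 9 mod 6 = 3 ✓, 9 mod 5 = 4 ✓

x ≡ 9 (mod 30)


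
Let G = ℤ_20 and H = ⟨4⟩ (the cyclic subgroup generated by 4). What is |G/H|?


|⟨4⟩| = n / gcd(4, 20) = 20 / 4 = 5
H is normal (ℤ_20 is abelian).
|G/H| = |G| / |H| = 20 / 5 = 4

|G/H| = 4


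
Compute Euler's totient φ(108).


Factor n: 108 = 2^2 × 3^3
φ(n) = n · ∏(1 - 1/p) over distinct primes p | n
φ(108) = 108 · (1 - 1/2) · (1 - 1/3) = 36

φ(108) = 36


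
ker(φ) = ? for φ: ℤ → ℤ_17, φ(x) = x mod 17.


Kernel = preimage of identity
ker(φ) = {x ∈ ℤ : x ≡ 0 (mod 17)} = 17ℤ = {0, ±17, ±34, ...}

ker(φ) = 17ℤ


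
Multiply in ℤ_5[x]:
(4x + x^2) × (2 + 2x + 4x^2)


Expand and collect like terms; reduce coefficients mod 5:
x^0: 0·2 = 0 ≡ 0 (mod 5)
x^1: 0·2 + 4·2 = 8 ≡ 3 (mod 5)
x^2: 0·4 + 4·2 + 1·2 = 10 ≡ 0 (mod 5)
x^3: 4·4 + 1·2 = 18 ≡ 3 (mod 5)
x^4: 1·4 = 4 ≡ 4 (mod 5)
Result: 3x + 3x^3 + 4x^4

f · g = 3x + 3x^3 + 4x^4


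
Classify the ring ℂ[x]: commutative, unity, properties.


Polynomial ring over ℂ (an integral domain) is a commutative integral domain with unity 1
Commutative: Yes
Integral domain: Yes
Has unity: Yes

ℂ[x]: Commutative=Yes, Unity=Yes


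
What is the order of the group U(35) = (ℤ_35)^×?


U(n) is the group of units mod n; |U(n)| = φ(n)
|U(35)| = φ(35) = 24

|U(35) = (ℤ_35)^×| = 24


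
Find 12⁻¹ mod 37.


Use the extended Euclidean algorithm to write 1 = 12·s + 37·t; then s mod 37 is the inverse.
Euclidean algorithm:
  12 = 0·37 + 12
  37 = 3·12 + 1
  12 = 12·1 + 0
gcd(12,37) = 1
Back-substitution gives: 12·(-3) + 37·(1) = 1
So 12⁻¹ ≡ -3 ≡ 34 (mod 37)
Check: 12 × 34 = 408 ≡ 1 (mod 37) ✓

12⁻¹ ≡ 34 (mod 37)


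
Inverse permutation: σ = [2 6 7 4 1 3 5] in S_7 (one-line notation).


To find σ⁻¹, swap domain and range:
σ(1) = 2 → σ⁻¹(2) = 1
σ(2) = 6 → σ⁻¹(6) = 2
σ(3) = 7 → σ⁻¹(7) = 3
σ(4) = 4 → σ⁻¹(4) = 4
σ(5) = 1 → σ⁻¹(1) = 5
σ(6) = 3 → σ⁻¹(3) = 6
σ(7) = 5 → σ⁻¹(5) = 7

σ⁻¹ = [5 1 6 4 7 2 3]


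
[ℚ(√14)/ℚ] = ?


√14 has minimal polynomial x² - 14 (irreducible over ℚ since 14 is squarefree)

[ℚ(√14)/ℚ] = 2


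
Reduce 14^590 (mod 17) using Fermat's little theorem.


Fermat's little theorem: if p is prime and gcd(a,p)=1, then a^(p-1) ≡ 1 (mod p)
p = 17 is prime, gcd(14,17) = 1
Reduce exponent: 590 mod 16 = 14
So 14^590 ≡ 14^14 (mod 17)
14^14 mod 17 = 2

14^590 ≡ 2 (mod 17)


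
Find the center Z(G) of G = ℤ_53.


Z(G) = {g ∈ G | gx = xg for all x ∈ G}
ℤ_53 is abelian, so Z(G) = G

Z(ℤ_53) = ℤ_53


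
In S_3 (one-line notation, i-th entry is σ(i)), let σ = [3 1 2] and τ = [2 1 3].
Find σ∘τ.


σ∘τ: apply τ first, then σ
1 →τ 2 →σ 1
2 →τ 1 →σ 3
3 →τ 3 →σ 2

σ∘τ = [1 3 2]


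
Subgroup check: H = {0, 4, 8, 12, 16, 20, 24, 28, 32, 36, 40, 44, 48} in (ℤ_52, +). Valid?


Subgroup test for H = {0, 4, 8, 12, 16, 20, 24, 28, 32, 36, 40, 44, 48} in (ℤ_52, +):
(1) 0 ∈ H? Yes
(2) Closure: for all a,b ∈ H, (a+b) mod 52 ∈ H? Yes
(3) Inverses: for all a ∈ H, -a mod 52 ∈ H? Yes

Yes, H is a subgroup of ℤ_52


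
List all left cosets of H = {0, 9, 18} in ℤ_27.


H = {0, 9, 18}, |H| = 3
Number of cosets = |G|/|H| = 27/3 = 9
0 + H = {0, 9, 18}
1 + H = {1, 10, 19}
2 + H = {2, 11, 20}
3 + H = {3, 12, 21}
4 + H = {4, 13, 22}
5 + H = {5, 14, 23}
6 + H = {6, 15, 24}
7 + H = {7, 16, 25}
8 + H = {8, 17, 26}

Cosets: 0+H={0,9,18}; 1+H={1,10,19}; 2+H={2,11,20}; 3+H={3,12,21}; 4+H={4,13,22}; 5+H={5,14,23}; 6+H={6,15,24}; 7+H={7,16,25}; 8+H={8,17,26}


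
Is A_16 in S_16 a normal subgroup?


H = A_16 in S_16
A_16 has index 2 in S_16, and every subgroup of index 2 is normal

Yes, normal subgroup


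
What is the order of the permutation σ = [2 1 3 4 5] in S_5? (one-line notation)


Cycle decomposition: (1 2)
Cycle lengths: 2
Order = lcm(2) = 2

ord(σ) = 2


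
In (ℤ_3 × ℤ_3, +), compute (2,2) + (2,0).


Operation: componentwise addition mod (3, 3)
(2,2) + (2,0) = ((a₁+b₁) mod 3, (a₂+b₂) mod 3) with a = (2,2), b = (2,0)

(2,2) + (2,0) = (1,2)


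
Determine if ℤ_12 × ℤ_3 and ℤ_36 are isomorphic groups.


Comparing ℤ_12 × ℤ_3 and ℤ_36:
gcd(12,3) = 3 ≠ 1. Max element order in ℤ_12×ℤ_3 is lcm(12,3) = 12 < 36, so it has no element of order 36

No, ℤ_12 × ℤ_3 ≇ ℤ_36


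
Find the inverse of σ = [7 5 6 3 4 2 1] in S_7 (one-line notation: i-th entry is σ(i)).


To find σ⁻¹, swap domain and range:
σ(1) = 7 → σ⁻¹(7) = 1
σ(2) = 5 → σ⁻¹(5) = 2
σ(3) = 6 → σ⁻¹(6) = 3
σ(4) = 3 → σ⁻¹(3) = 4
σ(5) = 4 → σ⁻¹(4) = 5
σ(6) = 2 → σ⁻¹(2) = 6
σ(7) = 1 → σ⁻¹(1) = 7

σ⁻¹ = [7 6 4 5 2 3 1]


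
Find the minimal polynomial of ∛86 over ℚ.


∛86 satisfies x³ - 86 = 0, irreducible over ℚ (no rational root; 86 is not a perfect cube)

Minimal polynomial: x³ - 86


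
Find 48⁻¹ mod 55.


Use the extended Euclidean algorithm to write 1 = 48·s + 55·t; then s mod 55 is the inverse.
Euclidean algorithm:
  48 = 0·55 + 48
  55 = 1·48 + 7
  48 = 6·7 + 6
  7 = 1·6 + 1
  6 = 6·1 + 0
gcd(48,55) = 1
Back-substitution gives: 48·(-8) + 55·(7) = 1
So 48⁻¹ ≡ -8 ≡ 47 (mod 55)
Check: 48 × 47 = 2256 ≡ 1 (mod 55) ✓

48⁻¹ ≡ 47 (mod 55)


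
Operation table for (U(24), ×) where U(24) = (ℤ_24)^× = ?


Elements: {1, 5, 7, 11, 13, 17, 19, 23}
Operation: multiplication mod 24
Entry (a, b) = (a × b) mod 24

Cayley table:
   |  1 |  5 |  7 | 11 | 13 | 17 | 19 | 23
 1 |  1 |  5 |  7 | 11 | 13 | 17 | 19 | 23
 5 |  5 |  1 | 11 |  7 | 17 | 13 | 23 | 19
 7 |  7 | 11 |  1 |  5 | 19 | 23 | 13 | 17
11 | 11 |  7 |  5 |  1 | 23 | 19 | 17 | 13
13 | 13 | 17 | 19 | 23 |  1 |  5 |  7 | 11
17 | 17 | 13 | 23 | 19 |  5 |  1 | 11 |  7
19 | 19 | 23 | 13 | 17 |  7 | 11 |  1 |  5
23 | 23 | 19 | 17 | 13 | 11 |  7 |  5 |  1


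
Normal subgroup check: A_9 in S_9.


H = A_9 in S_9
A_9 has index 2 in S_9, and every subgroup of index 2 is normal

Yes, normal subgroup


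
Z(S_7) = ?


Z(G) = {g ∈ G | gx = xg for all x ∈ G}
S_n is non-abelian for n ≥ 3; Z(S_7) is trivial

Z(S_7) = {e}


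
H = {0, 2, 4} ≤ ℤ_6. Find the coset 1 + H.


1 + H = {1 + h (mod 6) : h ∈ H}
1+0=1, 1+2=3, 1+4=5

1 + H = {1, 3, 5}


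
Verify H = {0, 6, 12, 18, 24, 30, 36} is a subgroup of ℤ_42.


Subgroup test for H = {0, 6, 12, 18, 24, 30, 36} in (ℤ_42, +):
(1) 0 ∈ H? Yes
(2) Closure: for all a,b ∈ H, (a+b) mod 42 ∈ H? Yes
(3) Inverses: for all a ∈ H, -a mod 42 ∈ H? Yes

Yes, H is a subgroup of ℤ_42


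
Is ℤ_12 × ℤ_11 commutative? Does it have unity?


Direct product ring; commutative with unity (1,1); but (1,0)·(0,1) = (0,0) gives zero divisors, so not an integral domain
Commutative: Yes
Integral domain: No
Has unity: Yes

ℤ_12 × ℤ_11: Commutative=Yes, Unity=Yes


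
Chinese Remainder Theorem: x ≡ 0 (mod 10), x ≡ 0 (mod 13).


m₁ = 10, m₂ = 13, gcd = 1, so CRT applies. M = m₁·m₂ = 130
Let M₁ = M/m₁ = 13, M₂ = M/m₂ = 10
Find y₁ ≡ M₁⁻¹ (mod m₁): 13⁻¹ ≡ 7 (mod 10)
Find y₂ ≡ M₂⁻¹ (mod m₂): 10⁻¹ ≡ 4 (mod 13)
x = a₁·M₁·y₁ + a₂·M₂·y₂ = 0·13·7 + 0·10·4 = 0
Reduce mod 130: x ≡ 0
Check: 0 mod 10 = 0 ✓, 0 mod 13 = 0 ✓

x ≡ 0 (mod 130)


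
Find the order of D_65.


|D_n| = 2n (n rotations and n reflections)
|D_65| = 2×65 = 130

|D_65| = 130


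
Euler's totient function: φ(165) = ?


Factor n: 165 = 3 × 5 × 11
φ(n) = n · ∏(1 - 1/p) over distinct primes p | n
φ(165) = 165 · (1 - 1/3) · (1 - 1/5) · (1 - 1/11) = 80

φ(165) = 80


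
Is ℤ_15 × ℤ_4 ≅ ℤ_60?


Comparing ℤ_15 × ℤ_4 and ℤ_60:
gcd(15,4) = 1, so ℤ_15 × ℤ_4 ≅ ℤ_60 (CRT)

Yes, ℤ_15 × ℤ_4 ≅ ℤ_60


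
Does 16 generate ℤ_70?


g generates ℤ_n iff gcd(g, n) = 1
gcd(16, 70) = 2
Since gcd = 2 ≠ 1, ⟨16⟩ has order 35 < 70, so 16 is not a generator.

No, 16 does not generate ℤ_70


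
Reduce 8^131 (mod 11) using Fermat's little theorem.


Fermat's little theorem: if p is prime and gcd(a,p)=1, then a^(p-1) ≡ 1 (mod p)
p = 11 is prime, gcd(8,11) = 1
Reduce exponent: 131 mod 10 = 1
So 8^131 ≡ 8^1 (mod 11)
8^1 mod 11 = 8

8^131 ≡ 8 (mod 11)


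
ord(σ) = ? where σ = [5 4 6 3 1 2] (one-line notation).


Cycle decomposition: (1 5) (2 4 3 6)
Cycle lengths: 2, 4
Order = lcm(2, 4) = 4

ord(σ) = 4


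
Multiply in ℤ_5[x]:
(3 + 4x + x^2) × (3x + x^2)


Expand and collect like terms; reduce coefficients mod 5:
x^0: 3·0 = 0 ≡ 0 (mod 5)
x^1: 3·3 + 4·0 = 9 ≡ 4 (mod 5)
x^2: 3·1 + 4·3 + 1·0 = 15 ≡ 0 (mod 5)
x^3: 4·1 + 1·3 = 7 ≡ 2 (mod 5)
x^4: 1·1 = 1 ≡ 1 (mod 5)
Result: 4x + 2x^3 + x^4

f · g = 4x + 2x^3 + x^4


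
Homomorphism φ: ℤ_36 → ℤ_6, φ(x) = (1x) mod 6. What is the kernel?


Kernel = preimage of identity
ker(φ) = {x ∈ ℤ_36 : 1x ≡ 0 (mod 6)}. Since 6 | 36, φ is well-defined. The kernel is the cyclic subgroup ⟨6⟩ of ℤ_36 (order 6), i.e. {0, 6, 12, 18, 24, 30}

ker(φ) = {0, 6, 12, 18, 24, 30}


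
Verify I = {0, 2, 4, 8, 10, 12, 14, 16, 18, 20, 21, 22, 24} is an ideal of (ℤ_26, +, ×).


Check ideal conditions for I = {0, 2, 4, 8, 10, 12, 14, 16, 18, 20, 21, 22, 24} in ℤ_26:
(1) I is an additive subgroup? No
(2) For r ∈ ℤ_26 and a ∈ I: r·a ∈ I? No  [counterexample: r=2, a=16, r·a mod 26 = 6 ∉ I]

No, I is not an ideal of ℤ_26


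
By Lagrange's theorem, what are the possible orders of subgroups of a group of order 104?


Lagrange's theorem: |H| divides |G|
|G| = 104
Divisors of 104: 1, 2, 4, 8, 13, 26, 52, 104

Possible subgroup orders: {1, 2, 4, 8, 13, 26, 52, 104}


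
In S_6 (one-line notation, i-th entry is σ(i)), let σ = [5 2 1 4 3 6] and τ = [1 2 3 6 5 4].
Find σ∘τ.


σ∘τ: apply τ first, then σ
1 →τ 1 →σ 5
2 →τ 2 →σ 2
3 →τ 3 →σ 1
4 →τ 6 →σ 6
5 →τ 5 →σ 3
6 →τ 4 →σ 4

σ∘τ = [5 2 1 6 3 4]


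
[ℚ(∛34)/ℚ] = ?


∛34 has minimal polynomial x³ - 34 (irreducible over ℚ since 34 is not a perfect cube)

[ℚ(∛34)/ℚ] = 3


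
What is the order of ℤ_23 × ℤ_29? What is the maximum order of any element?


|ℤ_23 × ℤ_29| = 23 × 29 = 667
Max element order = lcm(23,29) = 667
Cyclic? Yes (gcd=1)

|ℤ_23×ℤ_29| = 667, max element order = 667


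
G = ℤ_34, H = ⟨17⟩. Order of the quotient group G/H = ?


|⟨17⟩| = n / gcd(17, 34) = 34 / 17 = 2
H is normal (ℤ_34 is abelian).
|G/H| = |G| / |H| = 34 / 2 = 17

|G/H| = 17


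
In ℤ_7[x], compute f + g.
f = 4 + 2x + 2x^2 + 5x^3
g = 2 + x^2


Add coefficients mod 7:
x^0: 4 + 2 = 6 (mod 7)
x^1: 2 + 0 = 2 (mod 7)
x^2: 2 + 1 = 3 (mod 7)
x^3: 5 + 0 = 5 (mod 7)
Result: 6 + 2x + 3x^2 + 5x^3

f + g = 6 + 2x + 3x^2 + 5x^3


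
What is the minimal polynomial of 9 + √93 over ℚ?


Let α = 9 + √93. Then α - 9 = √93, so (α - 9)² = 93, giving α² - 18α - 12 = 0. Degree 2 and α ∉ ℚ, so this is the minimal polynomial.

Minimal polynomial: x² - 18x - 12


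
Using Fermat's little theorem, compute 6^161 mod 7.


Fermat's little theorem: if p is prime and gcd(a,p)=1, then a^(p-1) ≡ 1 (mod p)
p = 7 is prime, gcd(6,7) = 1
Reduce exponent: 161 mod 6 = 5
So 6^161 ≡ 6^5 (mod 7)
6^5 mod 7 = 6

6^161 ≡ 6 (mod 7)


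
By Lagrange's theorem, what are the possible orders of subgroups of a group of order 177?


Lagrange's theorem: |H| divides |G|
|G| = 177
Divisors of 177: 1, 3, 59, 177

Possible subgroup orders: {1, 3, 59, 177}


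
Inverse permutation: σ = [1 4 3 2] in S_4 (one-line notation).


To find σ⁻¹, swap domain and range:
σ(1) = 1 → σ⁻¹(1) = 1
σ(2) = 4 → σ⁻¹(4) = 2
σ(3) = 3 → σ⁻¹(3) = 3
σ(4) = 2 → σ⁻¹(2) = 4

σ⁻¹ = [1 4 3 2]


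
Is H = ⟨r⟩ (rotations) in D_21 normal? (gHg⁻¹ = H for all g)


H = ⟨r⟩ (rotations) in D_21
The rotation subgroup ⟨r⟩ has index 2 in D_21, so it is normal

Yes, normal subgroup


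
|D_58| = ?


|D_n| = 2n (n rotations and n reflections)
|D_58| = 2×58 = 116

|D_58| = 116


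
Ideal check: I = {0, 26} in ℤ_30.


Check ideal conditions for I = {0, 26} in ℤ_30:
(1) I is an additive subgroup? No
(2) For r ∈ ℤ_30 and a ∈ I: r·a ∈ I? No  [counterexample: r=2, a=26, r·a mod 30 = 22 ∉ I]

No, I is not an ideal of ℤ_30


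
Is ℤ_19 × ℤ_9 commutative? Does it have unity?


Direct product ring; commutative with unity (1,1); but (1,0)·(0,1) = (0,0) gives zero divisors, so not an integral domain
Commutative: Yes
Integral domain: No
Has unity: Yes

ℤ_19 × ℤ_9: Commutative=Yes, Unity=Yes


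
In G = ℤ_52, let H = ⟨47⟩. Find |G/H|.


|⟨47⟩| = n / gcd(47, 52) = 52 / 1 = 52
H is normal (ℤ_52 is abelian).
|G/H| = |G| / |H| = 52 / 52 = 1

|G/H| = 1


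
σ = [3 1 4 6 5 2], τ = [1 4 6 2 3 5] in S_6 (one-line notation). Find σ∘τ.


σ∘τ: apply τ first, then σ
1 →τ 1 →σ 3
2 →τ 4 →σ 6
3 →τ 6 →σ 2
4 →τ 2 →σ 1
5 →τ 3 →σ 4
6 →τ 5 →σ 5

σ∘τ = [3 6 2 1 4 5]


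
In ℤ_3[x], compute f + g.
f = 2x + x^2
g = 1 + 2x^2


Add coefficients mod 3:
x^0: 0 + 1 = 1 (mod 3)
x^1: 2 + 0 = 2 (mod 3)
x^2: 1 + 2 = 0 (mod 3)
Result: 1 + 2x

f + g = 1 + 2x


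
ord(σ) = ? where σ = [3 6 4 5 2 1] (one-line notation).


Cycle decomposition: (1 3 4 5 2 6)
Cycle lengths: 6
Order = lcm(6) = 6

ord(σ) = 6


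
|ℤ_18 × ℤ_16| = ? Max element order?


|ℤ_18 × ℤ_16| = 18 × 16 = 288
Max element order = lcm(18,16) = 144
Cyclic? No (gcd=2)

|ℤ_18×ℤ_16| = 288, max element order = 144


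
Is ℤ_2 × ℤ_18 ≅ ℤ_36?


Comparing ℤ_2 × ℤ_18 and ℤ_36:
gcd(2,18) = 2 ≠ 1. Max element order in ℤ_2×ℤ_18 is lcm(2,18) = 18 < 36, so it has no element of order 36

No, ℤ_2 × ℤ_18 ≇ ℤ_36


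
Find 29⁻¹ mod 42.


Use the extended Euclidean algorithm to write 1 = 29·s + 42·t; then s mod 42 is the inverse.
Euclidean algorithm:
  29 = 0·42 + 29
  42 = 1·29 + 13
  29 = 2·13 + 3
  13 = 4·3 + 1
  3 = 3·1 + 0
gcd(29,42) = 1
Back-substitution gives: 29·(-13) + 42·(9) = 1
So 29⁻¹ ≡ -13 ≡ 29 (mod 42)
Check: 29 × 29 = 841 ≡ 1 (mod 42) ✓

29⁻¹ ≡ 29 (mod 42)


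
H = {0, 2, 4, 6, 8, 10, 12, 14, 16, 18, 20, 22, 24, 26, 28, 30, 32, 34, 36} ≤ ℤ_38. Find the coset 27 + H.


27 + H = {27 + h (mod 38) : h ∈ H}
27+0=27, 27+2=29, 27+4=31, 27+6=33, 27+8=35, 27+10=37, 27+12=1, 27+14=3, 27+16=5, 27+18=7, 27+20=9, 27+22=11, 27+24=13, 27+26=15, 27+28=17, 27+30=19, 27+32=21, 27+34=23, 27+36=25
27 + H = {1, 3, 5, 7, 9, 11, 13, 15, 17, 19, 21, 23, 25, 27, 29, 31, 33, 35, 37} = 1 + H

27 + H = {1, 3, 5, 7, 9, 11, 13, 15, 17, 19, 21, 23, 25, 27, 29, 31, 33, 35, 37}


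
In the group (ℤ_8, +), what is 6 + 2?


Operation: addition mod 8
6 + 2 = (a + b) mod 8 with a = 6, b = 2

6 + 2 = 0


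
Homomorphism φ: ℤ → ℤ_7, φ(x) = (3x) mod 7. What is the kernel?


Kernel = preimage of identity
ker(φ) = {x ∈ ℤ : 3x ≡ 0 (mod 7)}. gcd(3,7) = 1, so 3x ≡ 0 (mod 7) ⟺ x ≡ 0 (mod 7/1 = 7). Hence ker(φ) = 7ℤ

ker(φ) = 7ℤ


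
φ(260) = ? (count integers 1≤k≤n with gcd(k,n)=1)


Factor n: 260 = 2^2 × 5 × 13
φ(n) = n · ∏(1 - 1/p) over distinct primes p | n
φ(260) = 260 · (1 - 1/2) · (1 - 1/5) · (1 - 1/13) = 96

φ(260) = 96


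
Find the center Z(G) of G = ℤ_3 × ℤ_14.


Z(G) = {g ∈ G | gx = xg for all x ∈ G}
Direct product of abelian groups is abelian, so Z(G) = G

Z(ℤ_3 × ℤ_14) = ℤ_3 × ℤ_14


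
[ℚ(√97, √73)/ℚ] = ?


[ℚ(√97,√73):ℚ] = [ℚ(√97,√73):ℚ(√97)]·[ℚ(√97):ℚ] = 2·2 = 4

[ℚ(√97, √73)/ℚ] = 4


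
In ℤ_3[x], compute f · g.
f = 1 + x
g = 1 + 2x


Expand and collect like terms; reduce coefficients mod 3:
x^0: 1·1 = 1 ≡ 1 (mod 3)
x^1: 1·2 + 1·1 = 3 ≡ 0 (mod 3)
x^2: 1·2 = 2 ≡ 2 (mod 3)
Result: 1 + 2x^2

f · g = 1 + 2x^2


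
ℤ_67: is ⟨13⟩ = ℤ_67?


g generates ℤ_n iff gcd(g, n) = 1
gcd(13, 67) = 1
Since gcd = 1, 13 is a generator.

Yes, 13 generates ℤ_67


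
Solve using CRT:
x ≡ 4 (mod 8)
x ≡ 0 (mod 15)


m₁ = 8, m₂ = 15, gcd = 1, so CRT applies. M = m₁·m₂ = 120
Let M₁ = M/m₁ = 15, M₂ = M/m₂ = 8
Find y₁ ≡ M₁⁻¹ (mod m₁): 15⁻¹ ≡ 7 (mod 8)
Find y₂ ≡ M₂⁻¹ (mod m₂): 8⁻¹ ≡ 2 (mod 15)
x = a₁·M₁·y₁ + a₂·M₂·y₂ = 4·15·7 + 0·8·2 = 420
Reduce mod 120: x ≡ 60
Check: 60 mod 8 = 4 ✓, 60 mod 15 = 0 ✓

x ≡ 60 (mod 120)


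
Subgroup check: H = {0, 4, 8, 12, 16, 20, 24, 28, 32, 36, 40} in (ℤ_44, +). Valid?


Subgroup test for H = {0, 4, 8, 12, 16, 20, 24, 28, 32, 36, 40} in (ℤ_44, +):
(1) 0 ∈ H? Yes
(2) Closure: for all a,b ∈ H, (a+b) mod 44 ∈ H? Yes
(3) Inverses: for all a ∈ H, -a mod 44 ∈ H? Yes

Yes, H is a subgroup of ℤ_44


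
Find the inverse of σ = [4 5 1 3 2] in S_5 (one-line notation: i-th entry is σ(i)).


To find σ⁻¹, swap domain and range:
σ(1) = 4 → σ⁻¹(4) = 1
σ(2) = 5 → σ⁻¹(5) = 2
σ(3) = 1 → σ⁻¹(1) = 3
σ(4) = 3 → σ⁻¹(3) = 4
σ(5) = 2 → σ⁻¹(2) = 5

σ⁻¹ = [3 5 4 1 2]


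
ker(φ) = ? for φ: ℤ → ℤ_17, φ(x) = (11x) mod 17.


Kernel = preimage of identity
ker(φ) = {x ∈ ℤ : 11x ≡ 0 (mod 17)}. gcd(11,17) = 1, so 11x ≡ 0 (mod 17) ⟺ x ≡ 0 (mod 17/1 = 17). Hence ker(φ) = 17ℤ

ker(φ) = 17ℤ


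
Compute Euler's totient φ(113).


Factor n: 113 = 113
φ(n) = n · ∏(1 - 1/p) over distinct primes p | n
φ(113) = 113 · (1 - 1/113) = 112

φ(113) = 112


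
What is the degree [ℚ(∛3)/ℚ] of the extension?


∛3 has minimal polynomial x³ - 3 (irreducible over ℚ since 3 is not a perfect cube)

[ℚ(∛3)/ℚ] = 3


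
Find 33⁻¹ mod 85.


Use the extended Euclidean algorithm to write 1 = 33·s + 85·t; then s mod 85 is the inverse.
Euclidean algorithm:
  33 = 0·85 + 33
  85 = 2·33 + 19
  33 = 1·19 + 14
  19 = 1·14 + 5
  14 = 2·5 + 4
  5 = 1·4 + 1
  4 = 4·1 + 0
gcd(33,85) = 1
Back-substitution gives: 33·(-18) + 85·(7) = 1
So 33⁻¹ ≡ -18 ≡ 67 (mod 85)
Check: 33 × 67 = 2211 ≡ 1 (mod 85) ✓

33⁻¹ ≡ 67 (mod 85)


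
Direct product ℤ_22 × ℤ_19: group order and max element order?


|ℤ_22 × ℤ_19| = 22 × 19 = 418
Max element order = lcm(22,19) = 418
Cyclic? Yes (gcd=1)

|ℤ_22×ℤ_19| = 418, max element order = 418


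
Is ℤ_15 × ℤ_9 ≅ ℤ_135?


Comparing ℤ_15 × ℤ_9 and ℤ_135:
gcd(15,9) = 3 ≠ 1. Max element order in ℤ_15×ℤ_9 is lcm(15,9) = 45 < 135, so it has no element of order 135

No, ℤ_15 × ℤ_9 ≇ ℤ_135


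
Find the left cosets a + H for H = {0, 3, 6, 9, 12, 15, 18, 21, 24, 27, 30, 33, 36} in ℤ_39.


H = {0, 3, 6, 9, 12, 15, 18, 21, 24, 27, 30, 33, 36}, |H| = 13
Number of cosets = |G|/|H| = 39/13 = 3
0 + H = {0, 3, 6, 9, 12, 15, 18, 21, 24, 27, 30, 33, 36}
1 + H = {1, 4, 7, 10, 13, 16, 19, 22, 25, 28, 31, 34, 37}
2 + H = {2, 5, 8, 11, 14, 17, 20, 23, 26, 29, 32, 35, 38}

Cosets: 0+H={0,3,6,9,12,15,18,21,24,27,30,33,36}; 1+H={1,4,7,10,13,16,19,22,25,28,31,34,37}; 2+H={2,5,8,11,14,17,20,23,26,29,32,35,38}


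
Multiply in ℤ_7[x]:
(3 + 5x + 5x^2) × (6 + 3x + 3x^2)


Expand and collect like terms; reduce coefficients mod 7:
x^0: 3·6 = 18 ≡ 4 (mod 7)
x^1: 3·3 + 5·6 = 39 ≡ 4 (mod 7)
x^2: 3·3 + 5·3 + 5·6 = 54 ≡ 5 (mod 7)
x^3: 5·3 + 5·3 = 30 ≡ 2 (mod 7)
x^4: 5·3 = 15 ≡ 1 (mod 7)
Result: 4 + 4x + 5x^2 + 2x^3 + x^4

f · g = 4 + 4x + 5x^2 + 2x^3 + x^4


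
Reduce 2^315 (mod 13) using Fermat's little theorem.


Fermat's little theorem: if p is prime and gcd(a,p)=1, then a^(p-1) ≡ 1 (mod p)
p = 13 is prime, gcd(2,13) = 1
Reduce exponent: 315 mod 12 = 3
So 2^315 ≡ 2^3 (mod 13)
2^3 mod 13 = 8

2^315 ≡ 8 (mod 13)


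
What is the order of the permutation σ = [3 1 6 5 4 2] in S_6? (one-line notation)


Cycle decomposition: (1 3 6 2) (4 5)
Cycle lengths: 4, 2
Order = lcm(4, 2) = 4

ord(σ) = 4


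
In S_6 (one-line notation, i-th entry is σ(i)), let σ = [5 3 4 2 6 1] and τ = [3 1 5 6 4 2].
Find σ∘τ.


σ∘τ: apply τ first, then σ
1 →τ 3 →σ 4
2 →τ 1 →σ 5
3 →τ 5 →σ 6
4 →τ 6 →σ 1
5 →τ 4 →σ 2
6 →τ 2 →σ 3

σ∘τ = [4 5 6 1 2 3]


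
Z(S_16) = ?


Z(G) = {g ∈ G | gx = xg for all x ∈ G}
S_n is non-abelian for n ≥ 3; Z(S_16) is trivial

Z(S_16) = {e}


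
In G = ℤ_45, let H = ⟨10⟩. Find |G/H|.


|⟨10⟩| = n / gcd(10, 45) = 45 / 5 = 9
H is normal (ℤ_45 is abelian).
|G/H| = |G| / |H| = 45 / 9 = 5

|G/H| = 5


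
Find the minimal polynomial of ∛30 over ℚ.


∛30 satisfies x³ - 30 = 0, irreducible over ℚ (no rational root; 30 is not a perfect cube)

Minimal polynomial: x³ - 30


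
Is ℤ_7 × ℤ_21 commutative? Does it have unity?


Direct product ring; commutative with unity (1,1); but (1,0)·(0,1) = (0,0) gives zero divisors, so not an integral domain
Commutative: Yes
Integral domain: No
Has unity: Yes

ℤ_7 × ℤ_21: Commutative=Yes, Unity=Yes


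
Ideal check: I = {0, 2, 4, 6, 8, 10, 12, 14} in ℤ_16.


Check ideal conditions for I = {0, 2, 4, 6, 8, 10, 12, 14} in ℤ_16:
(1) I is an additive subgroup? Yes
(2) For r ∈ ℤ_16 and a ∈ I: r·a ∈ I? Yes

Yes, I is an ideal of ℤ_16


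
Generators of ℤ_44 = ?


g generates ℤ_n iff gcd(g,n) = 1
Prime factors of 44: 2, 11
Generators are g ∈ {1,...,43} not divisible by any of these primes.
Generators: {1, 3, 5, 7, 9, 13, 15, 17, 19, 21, 23, 25, 27, 29, 31, 35, 37, 39, 41, 43}
Number of generators = φ(44) = 20

Generators of ℤ_44 = {1, 3, 5, 7, 9, 13, 15, 17, 19, 21, 23, 25, 27, 29, 31, 35, 37, 39, 41, 43}


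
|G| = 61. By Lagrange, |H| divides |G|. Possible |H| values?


Lagrange's theorem: |H| divides |G|
|G| = 61
Divisors of 61: 1, 61

Possible subgroup orders: {1, 61}


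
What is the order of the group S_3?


|S_n| = n! (number of permutations of n symbols)
|S_3| = 3! = 6

|S_3| = 6


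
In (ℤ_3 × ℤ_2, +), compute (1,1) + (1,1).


Operation: componentwise addition mod (3, 2)
(1,1) + (1,1) = ((a₁+b₁) mod 3, (a₂+b₂) mod 2) with a = (1,1), b = (1,1)

(1,1) + (1,1) = (2,0)


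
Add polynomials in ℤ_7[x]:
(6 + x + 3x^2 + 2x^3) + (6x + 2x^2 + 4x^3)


Add coefficients mod 7:
x^0: 6 + 0 = 6 (mod 7)
x^1: 1 + 6 = 0 (mod 7)
x^2: 3 + 2 = 5 (mod 7)
x^3: 2 + 4 = 6 (mod 7)
Result: 6 + 5x^2 + 6x^3

f + g = 6 + 5x^2 + 6x^3


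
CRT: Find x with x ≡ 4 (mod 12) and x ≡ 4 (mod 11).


m₁ = 12, m₂ = 11, gcd = 1, so CRT applies. M = m₁·m₂ = 132
Let M₁ = M/m₁ = 11, M₂ = M/m₂ = 12
Find y₁ ≡ M₁⁻¹ (mod m₁): 11⁻¹ ≡ 11 (mod 12)
Find y₂ ≡ M₂⁻¹ (mod m₂): 12⁻¹ ≡ 1 (mod 11)
x = a₁·M₁·y₁ + a₂·M₂·y₂ = 4·11·11 + 4·12·1 = 532
Reduce mod 132: x ≡ 4
Check: 4 mod 12 = 4 ✓, 4 mod 11 = 4 ✓

x ≡ 4 (mod 132)


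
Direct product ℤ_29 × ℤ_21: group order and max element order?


|ℤ_29 × ℤ_21| = 29 × 21 = 609
Max element order = lcm(29,21) = 609
Cyclic? Yes (gcd=1)

|ℤ_29×ℤ_21| = 609, max element order = 609


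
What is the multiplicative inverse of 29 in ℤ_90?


Use the extended Euclidean algorithm to write 1 = 29·s + 90·t; then s mod 90 is the inverse.
Euclidean algorithm:
  29 = 0·90 + 29
  90 = 3·29 + 3
  29 = 9·3 + 2
  3 = 1·2 + 1
  2 = 2·1 + 0
gcd(29,90) = 1
Back-substitution gives: 29·(-31) + 90·(10) = 1
So 29⁻¹ ≡ -31 ≡ 59 (mod 90)
Check: 29 × 59 = 1711 ≡ 1 (mod 90) ✓

29⁻¹ ≡ 59 (mod 90)


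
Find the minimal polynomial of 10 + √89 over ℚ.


Let α = 10 + √89. Then α - 10 = √89, so (α - 10)² = 89, giving α² - 20α + 11 = 0. Degree 2 and α ∉ ℚ, so this is the minimal polynomial.

Minimal polynomial: x² - 20x + 11


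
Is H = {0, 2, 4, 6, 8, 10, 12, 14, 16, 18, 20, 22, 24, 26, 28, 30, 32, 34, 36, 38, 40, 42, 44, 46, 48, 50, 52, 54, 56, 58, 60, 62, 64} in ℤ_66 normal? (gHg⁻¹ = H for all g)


H = {0, 2, 4, 6, 8, 10, 12, 14, 16, 18, 20, 22, 24, 26, 28, 30, 32, 34, 36, 38, 40, 42, 44, 46, 48, 50, 52, 54, 56, 58, 60, 62, 64} in ℤ_66
ℤ_66 is abelian; every subgroup of an abelian group is normal

Yes, normal subgroup


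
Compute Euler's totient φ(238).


Factor n: 238 = 2 × 7 × 17
φ(n) = n · ∏(1 - 1/p) over distinct primes p | n
φ(238) = 238 · (1 - 1/2) · (1 - 1/7) · (1 - 1/17) = 96

φ(238) = 96


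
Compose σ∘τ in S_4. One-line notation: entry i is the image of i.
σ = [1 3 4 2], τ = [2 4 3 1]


σ∘τ: apply τ first, then σ
1 →τ 2 →σ 3
2 →τ 4 →σ 2
3 →τ 3 →σ 4
4 →τ 1 →σ 1

σ∘τ = [3 2 4 1]


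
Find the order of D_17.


|D_n| = 2n (n rotations and n reflections)
|D_17| = 2×17 = 34

|D_17| = 34


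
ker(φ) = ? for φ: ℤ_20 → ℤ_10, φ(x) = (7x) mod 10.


Kernel = preimage of identity
ker(φ) = {x ∈ ℤ_20 : 7x ≡ 0 (mod 10)}. Since 10 | 20, φ is well-defined. The kernel is the cyclic subgroup ⟨10⟩ of ℤ_20 (order 2), i.e. {0, 10}

ker(φ) = {0, 10}


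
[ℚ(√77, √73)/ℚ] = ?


[ℚ(√77,√73):ℚ] = [ℚ(√77,√73):ℚ(√77)]·[ℚ(√77):ℚ] = 2·2 = 4

[ℚ(√77, √73)/ℚ] = 4


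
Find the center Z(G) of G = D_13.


Z(G) = {g ∈ G | gx = xg for all x ∈ G}
For odd n, Z(D_n) = {e}: no nontrivial rotation commutes with all reflections

Z(D_13) = {e}


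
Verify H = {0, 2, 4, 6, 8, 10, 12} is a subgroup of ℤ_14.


Subgroup test for H = {0, 2, 4, 6, 8, 10, 12} in (ℤ_14, +):
(1) 0 ∈ H? Yes
(2) Closure: for all a,b ∈ H, (a+b) mod 14 ∈ H? Yes
(3) Inverses: for all a ∈ H, -a mod 14 ∈ H? Yes

Yes, H is a subgroup of ℤ_14


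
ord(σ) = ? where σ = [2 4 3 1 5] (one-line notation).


Cycle decomposition: (1 2 4)
Cycle lengths: 3
Order = lcm(3) = 3

ord(σ) = 3


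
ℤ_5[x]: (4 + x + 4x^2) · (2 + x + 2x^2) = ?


Expand and collect like terms; reduce coefficients mod 5:
x^0: 4·2 = 8 ≡ 3 (mod 5)
x^1: 4·1 + 1·2 = 6 ≡ 1 (mod 5)
x^2: 4·2 + 1·1 + 4·2 = 17 ≡ 2 (mod 5)
x^3: 1·2 + 4·1 = 6 ≡ 1 (mod 5)
x^4: 4·2 = 8 ≡ 3 (mod 5)
Result: 3 + x + 2x^2 + x^3 + 3x^4

f · g = 3 + x + 2x^2 + x^3 + 3x^4


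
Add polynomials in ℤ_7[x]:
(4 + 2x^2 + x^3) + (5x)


Add coefficients mod 7:
x^0: 4 + 0 = 4 (mod 7)
x^1: 0 + 5 = 5 (mod 7)
x^2: 2 + 0 = 2 (mod 7)
x^3: 1 + 0 = 1 (mod 7)
Result: 4 + 5x + 2x^2 + x^3

f + g = 4 + 5x + 2x^2 + x^3


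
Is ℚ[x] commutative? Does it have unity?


Polynomial ring over ℚ (an integral domain) is a commutative integral domain with unity 1
Commutative: Yes
Integral domain: Yes
Has unity: Yes

ℚ[x]: Commutative=Yes, Unity=Yes


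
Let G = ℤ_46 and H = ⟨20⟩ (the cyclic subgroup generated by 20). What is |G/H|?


|⟨20⟩| = n / gcd(20, 46) = 46 / 2 = 23
H is normal (ℤ_46 is abelian).
|G/H| = |G| / |H| = 46 / 23 = 2

|G/H| = 2


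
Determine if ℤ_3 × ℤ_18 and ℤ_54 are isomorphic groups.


Comparing ℤ_3 × ℤ_18 and ℤ_54:
gcd(3,18) = 3 ≠ 1. Max element order in ℤ_3×ℤ_18 is lcm(3,18) = 18 < 54, so it has no element of order 54

No, ℤ_3 × ℤ_18 ≇ ℤ_54


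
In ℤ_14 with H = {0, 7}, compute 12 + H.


12 + H = {12 + h (mod 14) : h ∈ H}
12+0=12, 12+7=5
12 + H = {5, 12} = 5 + H

12 + H = {5, 12}


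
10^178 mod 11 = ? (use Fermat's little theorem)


Fermat's little theorem: if p is prime and gcd(a,p)=1, then a^(p-1) ≡ 1 (mod p)
p = 11 is prime, gcd(10,11) = 1
Reduce exponent: 178 mod 10 = 8
So 10^178 ≡ 10^8 (mod 11)
10^8 mod 11 = 1

10^178 ≡ 1 (mod 11)


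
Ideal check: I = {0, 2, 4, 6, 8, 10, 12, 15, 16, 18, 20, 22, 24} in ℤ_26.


Check ideal conditions for I = {0, 2, 4, 6, 8, 10, 12, 15, 16, 18, 20, 22, 24} in ℤ_26:
(1) I is an additive subgroup? No
(2) For r ∈ ℤ_26 and a ∈ I: r·a ∈ I? No  [counterexample: r=2, a=20, r·a mod 26 = 14 ∉ I]

No, I is not an ideal of ℤ_26


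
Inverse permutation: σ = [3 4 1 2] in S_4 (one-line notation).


To find σ⁻¹, swap domain and range:
σ(1) = 3 → σ⁻¹(3) = 1
σ(2) = 4 → σ⁻¹(4) = 2
σ(3) = 1 → σ⁻¹(1) = 3
σ(4) = 2 → σ⁻¹(2) = 4

σ⁻¹ = [3 4 1 2]


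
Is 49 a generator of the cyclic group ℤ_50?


g generates ℤ_n iff gcd(g, n) = 1
gcd(49, 50) = 1
Since gcd = 1, 49 is a generator.

Yes, 49 generates ℤ_50


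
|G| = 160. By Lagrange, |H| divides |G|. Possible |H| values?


Lagrange's theorem: |H| divides |G|
|G| = 160
Divisors of 160: 1, 2, 4, 5, 8, 10, 16, 20, 32, 40, 80, 160

Possible subgroup orders: {1, 2, 4, 5, 8, 10, 16, 20, 32, 40, 80, 160}


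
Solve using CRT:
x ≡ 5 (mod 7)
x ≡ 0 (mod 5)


m₁ = 7, m₂ = 5, gcd = 1, so CRT applies. M = m₁·m₂ = 35
Let M₁ = M/m₁ = 5, M₂ = M/m₂ = 7
Find y₁ ≡ M₁⁻¹ (mod m₁): 5⁻¹ ≡ 3 (mod 7)
Find y₂ ≡ M₂⁻¹ (mod m₂): 7⁻¹ ≡ 3 (mod 5)
x = a₁·M₁·y₁ + a₂·M₂·y₂ = 5·5·3 + 0·7·3 = 75
Reduce mod 35: x ≡ 5
Check: 5 mod 7 = 5 ✓, 5 mod 5 = 0 ✓

x ≡ 5 (mod 35)


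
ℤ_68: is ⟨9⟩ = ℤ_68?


g generates ℤ_n iff gcd(g, n) = 1
gcd(9, 68) = 1
Since gcd = 1, 9 is a generator.

Yes, 9 generates ℤ_68


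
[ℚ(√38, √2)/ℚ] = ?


[ℚ(√38,√2):ℚ] = [ℚ(√38,√2):ℚ(√38)]·[ℚ(√38):ℚ] = 2·2 = 4

[ℚ(√38, √2)/ℚ] = 4
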